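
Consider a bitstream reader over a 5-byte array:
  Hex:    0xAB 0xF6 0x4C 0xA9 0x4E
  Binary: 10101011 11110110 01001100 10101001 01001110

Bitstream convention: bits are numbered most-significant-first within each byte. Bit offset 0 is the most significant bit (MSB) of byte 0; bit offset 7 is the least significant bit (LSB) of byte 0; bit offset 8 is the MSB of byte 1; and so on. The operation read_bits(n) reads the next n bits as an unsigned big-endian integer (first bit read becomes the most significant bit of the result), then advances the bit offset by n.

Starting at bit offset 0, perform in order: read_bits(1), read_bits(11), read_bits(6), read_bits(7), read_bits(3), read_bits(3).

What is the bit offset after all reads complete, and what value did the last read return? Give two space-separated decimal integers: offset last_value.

Read 1: bits[0:1] width=1 -> value=1 (bin 1); offset now 1 = byte 0 bit 1; 39 bits remain
Read 2: bits[1:12] width=11 -> value=703 (bin 01010111111); offset now 12 = byte 1 bit 4; 28 bits remain
Read 3: bits[12:18] width=6 -> value=25 (bin 011001); offset now 18 = byte 2 bit 2; 22 bits remain
Read 4: bits[18:25] width=7 -> value=25 (bin 0011001); offset now 25 = byte 3 bit 1; 15 bits remain
Read 5: bits[25:28] width=3 -> value=2 (bin 010); offset now 28 = byte 3 bit 4; 12 bits remain
Read 6: bits[28:31] width=3 -> value=4 (bin 100); offset now 31 = byte 3 bit 7; 9 bits remain

Answer: 31 4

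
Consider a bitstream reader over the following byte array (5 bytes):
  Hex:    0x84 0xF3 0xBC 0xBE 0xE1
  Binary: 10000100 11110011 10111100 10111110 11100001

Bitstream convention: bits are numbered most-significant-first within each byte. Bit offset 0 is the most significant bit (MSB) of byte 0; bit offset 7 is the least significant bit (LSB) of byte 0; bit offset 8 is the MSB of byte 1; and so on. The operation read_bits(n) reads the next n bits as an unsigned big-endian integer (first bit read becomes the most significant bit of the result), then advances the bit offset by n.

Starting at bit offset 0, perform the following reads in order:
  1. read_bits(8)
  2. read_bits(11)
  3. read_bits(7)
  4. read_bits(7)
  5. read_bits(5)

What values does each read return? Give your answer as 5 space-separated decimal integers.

Read 1: bits[0:8] width=8 -> value=132 (bin 10000100); offset now 8 = byte 1 bit 0; 32 bits remain
Read 2: bits[8:19] width=11 -> value=1949 (bin 11110011101); offset now 19 = byte 2 bit 3; 21 bits remain
Read 3: bits[19:26] width=7 -> value=114 (bin 1110010); offset now 26 = byte 3 bit 2; 14 bits remain
Read 4: bits[26:33] width=7 -> value=125 (bin 1111101); offset now 33 = byte 4 bit 1; 7 bits remain
Read 5: bits[33:38] width=5 -> value=24 (bin 11000); offset now 38 = byte 4 bit 6; 2 bits remain

Answer: 132 1949 114 125 24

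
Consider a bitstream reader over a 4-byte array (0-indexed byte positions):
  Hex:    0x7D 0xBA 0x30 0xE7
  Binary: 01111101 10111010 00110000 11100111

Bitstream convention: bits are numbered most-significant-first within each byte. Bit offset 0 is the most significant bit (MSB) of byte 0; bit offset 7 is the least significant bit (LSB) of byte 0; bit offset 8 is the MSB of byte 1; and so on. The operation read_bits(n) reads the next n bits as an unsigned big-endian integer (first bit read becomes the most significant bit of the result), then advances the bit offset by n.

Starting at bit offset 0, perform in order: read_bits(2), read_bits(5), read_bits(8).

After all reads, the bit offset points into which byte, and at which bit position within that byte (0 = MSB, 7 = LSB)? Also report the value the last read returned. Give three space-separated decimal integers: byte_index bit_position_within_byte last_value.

Answer: 1 7 221

Derivation:
Read 1: bits[0:2] width=2 -> value=1 (bin 01); offset now 2 = byte 0 bit 2; 30 bits remain
Read 2: bits[2:7] width=5 -> value=30 (bin 11110); offset now 7 = byte 0 bit 7; 25 bits remain
Read 3: bits[7:15] width=8 -> value=221 (bin 11011101); offset now 15 = byte 1 bit 7; 17 bits remain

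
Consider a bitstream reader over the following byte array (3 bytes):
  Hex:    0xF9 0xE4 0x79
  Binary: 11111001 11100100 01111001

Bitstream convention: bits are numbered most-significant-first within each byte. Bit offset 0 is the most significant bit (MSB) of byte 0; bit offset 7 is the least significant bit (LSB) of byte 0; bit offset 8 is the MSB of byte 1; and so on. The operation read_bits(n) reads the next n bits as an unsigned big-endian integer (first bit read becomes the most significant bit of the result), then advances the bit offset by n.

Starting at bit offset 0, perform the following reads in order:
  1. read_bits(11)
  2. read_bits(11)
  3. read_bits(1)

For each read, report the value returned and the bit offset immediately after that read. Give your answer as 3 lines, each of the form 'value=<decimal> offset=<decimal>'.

Read 1: bits[0:11] width=11 -> value=1999 (bin 11111001111); offset now 11 = byte 1 bit 3; 13 bits remain
Read 2: bits[11:22] width=11 -> value=286 (bin 00100011110); offset now 22 = byte 2 bit 6; 2 bits remain
Read 3: bits[22:23] width=1 -> value=0 (bin 0); offset now 23 = byte 2 bit 7; 1 bits remain

Answer: value=1999 offset=11
value=286 offset=22
value=0 offset=23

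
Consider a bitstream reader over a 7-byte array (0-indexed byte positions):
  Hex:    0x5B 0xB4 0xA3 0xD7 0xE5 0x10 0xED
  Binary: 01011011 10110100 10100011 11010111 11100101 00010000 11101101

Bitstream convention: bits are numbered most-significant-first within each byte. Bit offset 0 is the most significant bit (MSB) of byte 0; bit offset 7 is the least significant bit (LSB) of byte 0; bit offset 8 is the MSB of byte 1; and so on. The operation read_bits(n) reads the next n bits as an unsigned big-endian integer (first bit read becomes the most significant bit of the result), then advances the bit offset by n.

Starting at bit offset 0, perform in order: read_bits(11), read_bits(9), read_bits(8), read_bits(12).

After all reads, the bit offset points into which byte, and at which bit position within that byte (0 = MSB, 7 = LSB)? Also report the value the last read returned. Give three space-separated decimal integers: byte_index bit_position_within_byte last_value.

Answer: 5 0 2021

Derivation:
Read 1: bits[0:11] width=11 -> value=733 (bin 01011011101); offset now 11 = byte 1 bit 3; 45 bits remain
Read 2: bits[11:20] width=9 -> value=330 (bin 101001010); offset now 20 = byte 2 bit 4; 36 bits remain
Read 3: bits[20:28] width=8 -> value=61 (bin 00111101); offset now 28 = byte 3 bit 4; 28 bits remain
Read 4: bits[28:40] width=12 -> value=2021 (bin 011111100101); offset now 40 = byte 5 bit 0; 16 bits remain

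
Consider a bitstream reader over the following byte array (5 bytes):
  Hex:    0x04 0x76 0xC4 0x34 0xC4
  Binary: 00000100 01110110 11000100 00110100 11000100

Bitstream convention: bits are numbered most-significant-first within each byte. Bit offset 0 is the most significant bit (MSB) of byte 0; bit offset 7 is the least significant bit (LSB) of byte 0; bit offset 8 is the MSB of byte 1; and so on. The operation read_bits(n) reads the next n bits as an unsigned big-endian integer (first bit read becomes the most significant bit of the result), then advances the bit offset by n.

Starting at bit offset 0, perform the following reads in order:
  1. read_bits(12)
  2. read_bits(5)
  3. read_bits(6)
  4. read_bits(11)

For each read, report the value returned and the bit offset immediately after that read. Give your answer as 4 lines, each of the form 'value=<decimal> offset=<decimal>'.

Answer: value=71 offset=12
value=13 offset=17
value=34 offset=23
value=211 offset=34

Derivation:
Read 1: bits[0:12] width=12 -> value=71 (bin 000001000111); offset now 12 = byte 1 bit 4; 28 bits remain
Read 2: bits[12:17] width=5 -> value=13 (bin 01101); offset now 17 = byte 2 bit 1; 23 bits remain
Read 3: bits[17:23] width=6 -> value=34 (bin 100010); offset now 23 = byte 2 bit 7; 17 bits remain
Read 4: bits[23:34] width=11 -> value=211 (bin 00011010011); offset now 34 = byte 4 bit 2; 6 bits remain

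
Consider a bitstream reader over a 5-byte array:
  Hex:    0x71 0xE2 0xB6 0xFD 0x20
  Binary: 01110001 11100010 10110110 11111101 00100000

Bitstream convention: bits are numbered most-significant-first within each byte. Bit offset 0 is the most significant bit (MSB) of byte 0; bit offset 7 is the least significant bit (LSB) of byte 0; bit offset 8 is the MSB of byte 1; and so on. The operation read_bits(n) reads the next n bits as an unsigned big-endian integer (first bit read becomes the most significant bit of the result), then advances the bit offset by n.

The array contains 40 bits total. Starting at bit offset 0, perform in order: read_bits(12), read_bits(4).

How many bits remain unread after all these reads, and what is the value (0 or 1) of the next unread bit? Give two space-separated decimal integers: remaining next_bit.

Read 1: bits[0:12] width=12 -> value=1822 (bin 011100011110); offset now 12 = byte 1 bit 4; 28 bits remain
Read 2: bits[12:16] width=4 -> value=2 (bin 0010); offset now 16 = byte 2 bit 0; 24 bits remain

Answer: 24 1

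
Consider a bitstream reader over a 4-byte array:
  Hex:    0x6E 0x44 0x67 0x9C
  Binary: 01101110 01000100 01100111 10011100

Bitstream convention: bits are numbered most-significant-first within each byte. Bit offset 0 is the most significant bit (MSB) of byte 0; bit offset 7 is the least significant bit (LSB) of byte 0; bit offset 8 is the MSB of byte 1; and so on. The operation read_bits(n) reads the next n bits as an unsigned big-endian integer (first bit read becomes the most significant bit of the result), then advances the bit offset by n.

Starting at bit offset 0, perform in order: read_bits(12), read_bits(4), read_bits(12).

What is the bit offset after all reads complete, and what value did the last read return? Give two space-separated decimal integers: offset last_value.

Read 1: bits[0:12] width=12 -> value=1764 (bin 011011100100); offset now 12 = byte 1 bit 4; 20 bits remain
Read 2: bits[12:16] width=4 -> value=4 (bin 0100); offset now 16 = byte 2 bit 0; 16 bits remain
Read 3: bits[16:28] width=12 -> value=1657 (bin 011001111001); offset now 28 = byte 3 bit 4; 4 bits remain

Answer: 28 1657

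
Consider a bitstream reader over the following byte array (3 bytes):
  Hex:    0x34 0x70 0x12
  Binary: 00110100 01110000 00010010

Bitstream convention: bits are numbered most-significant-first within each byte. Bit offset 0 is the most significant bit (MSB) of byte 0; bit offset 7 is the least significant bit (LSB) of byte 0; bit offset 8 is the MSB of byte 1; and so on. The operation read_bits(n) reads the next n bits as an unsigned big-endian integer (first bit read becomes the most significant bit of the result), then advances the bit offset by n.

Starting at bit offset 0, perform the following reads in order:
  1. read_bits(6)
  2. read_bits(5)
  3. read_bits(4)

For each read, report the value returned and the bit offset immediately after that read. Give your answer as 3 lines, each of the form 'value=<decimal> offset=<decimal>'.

Answer: value=13 offset=6
value=3 offset=11
value=8 offset=15

Derivation:
Read 1: bits[0:6] width=6 -> value=13 (bin 001101); offset now 6 = byte 0 bit 6; 18 bits remain
Read 2: bits[6:11] width=5 -> value=3 (bin 00011); offset now 11 = byte 1 bit 3; 13 bits remain
Read 3: bits[11:15] width=4 -> value=8 (bin 1000); offset now 15 = byte 1 bit 7; 9 bits remain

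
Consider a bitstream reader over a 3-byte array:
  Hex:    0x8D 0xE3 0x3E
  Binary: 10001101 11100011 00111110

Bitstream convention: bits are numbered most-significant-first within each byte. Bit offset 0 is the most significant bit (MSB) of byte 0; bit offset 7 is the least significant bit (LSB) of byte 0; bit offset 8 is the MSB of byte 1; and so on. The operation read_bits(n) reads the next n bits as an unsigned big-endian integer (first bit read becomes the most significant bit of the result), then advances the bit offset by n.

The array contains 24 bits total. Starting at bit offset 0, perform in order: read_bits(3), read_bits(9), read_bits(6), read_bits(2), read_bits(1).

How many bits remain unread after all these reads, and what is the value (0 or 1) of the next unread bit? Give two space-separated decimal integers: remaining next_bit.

Read 1: bits[0:3] width=3 -> value=4 (bin 100); offset now 3 = byte 0 bit 3; 21 bits remain
Read 2: bits[3:12] width=9 -> value=222 (bin 011011110); offset now 12 = byte 1 bit 4; 12 bits remain
Read 3: bits[12:18] width=6 -> value=12 (bin 001100); offset now 18 = byte 2 bit 2; 6 bits remain
Read 4: bits[18:20] width=2 -> value=3 (bin 11); offset now 20 = byte 2 bit 4; 4 bits remain
Read 5: bits[20:21] width=1 -> value=1 (bin 1); offset now 21 = byte 2 bit 5; 3 bits remain

Answer: 3 1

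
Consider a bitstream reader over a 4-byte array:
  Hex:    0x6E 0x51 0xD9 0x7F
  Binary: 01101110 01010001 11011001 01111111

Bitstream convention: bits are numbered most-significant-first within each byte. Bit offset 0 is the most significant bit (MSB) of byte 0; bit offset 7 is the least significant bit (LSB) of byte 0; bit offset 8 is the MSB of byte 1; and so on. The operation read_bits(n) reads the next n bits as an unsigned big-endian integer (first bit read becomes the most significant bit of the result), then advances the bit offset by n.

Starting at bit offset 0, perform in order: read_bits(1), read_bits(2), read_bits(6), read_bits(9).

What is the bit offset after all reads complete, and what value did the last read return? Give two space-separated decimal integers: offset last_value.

Answer: 18 327

Derivation:
Read 1: bits[0:1] width=1 -> value=0 (bin 0); offset now 1 = byte 0 bit 1; 31 bits remain
Read 2: bits[1:3] width=2 -> value=3 (bin 11); offset now 3 = byte 0 bit 3; 29 bits remain
Read 3: bits[3:9] width=6 -> value=28 (bin 011100); offset now 9 = byte 1 bit 1; 23 bits remain
Read 4: bits[9:18] width=9 -> value=327 (bin 101000111); offset now 18 = byte 2 bit 2; 14 bits remain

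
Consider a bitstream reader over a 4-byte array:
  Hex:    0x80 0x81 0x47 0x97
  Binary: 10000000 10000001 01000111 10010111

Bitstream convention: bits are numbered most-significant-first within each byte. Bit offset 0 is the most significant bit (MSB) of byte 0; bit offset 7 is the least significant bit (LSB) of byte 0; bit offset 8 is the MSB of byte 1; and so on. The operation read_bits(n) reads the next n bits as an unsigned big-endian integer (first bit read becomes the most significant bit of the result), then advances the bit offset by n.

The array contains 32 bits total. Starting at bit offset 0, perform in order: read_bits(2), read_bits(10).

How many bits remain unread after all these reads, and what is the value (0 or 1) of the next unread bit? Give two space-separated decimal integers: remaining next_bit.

Answer: 20 0

Derivation:
Read 1: bits[0:2] width=2 -> value=2 (bin 10); offset now 2 = byte 0 bit 2; 30 bits remain
Read 2: bits[2:12] width=10 -> value=8 (bin 0000001000); offset now 12 = byte 1 bit 4; 20 bits remain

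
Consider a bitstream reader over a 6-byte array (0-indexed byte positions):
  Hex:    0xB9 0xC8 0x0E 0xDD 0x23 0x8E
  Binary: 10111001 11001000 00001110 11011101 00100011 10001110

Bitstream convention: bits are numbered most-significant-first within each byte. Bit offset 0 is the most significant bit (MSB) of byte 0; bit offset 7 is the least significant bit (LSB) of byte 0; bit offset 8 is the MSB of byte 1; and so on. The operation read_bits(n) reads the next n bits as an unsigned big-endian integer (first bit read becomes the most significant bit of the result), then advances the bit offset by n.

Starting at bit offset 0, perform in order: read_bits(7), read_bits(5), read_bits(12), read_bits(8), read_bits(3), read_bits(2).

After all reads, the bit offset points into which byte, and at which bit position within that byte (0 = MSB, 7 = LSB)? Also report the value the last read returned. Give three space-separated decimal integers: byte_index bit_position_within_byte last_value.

Read 1: bits[0:7] width=7 -> value=92 (bin 1011100); offset now 7 = byte 0 bit 7; 41 bits remain
Read 2: bits[7:12] width=5 -> value=28 (bin 11100); offset now 12 = byte 1 bit 4; 36 bits remain
Read 3: bits[12:24] width=12 -> value=2062 (bin 100000001110); offset now 24 = byte 3 bit 0; 24 bits remain
Read 4: bits[24:32] width=8 -> value=221 (bin 11011101); offset now 32 = byte 4 bit 0; 16 bits remain
Read 5: bits[32:35] width=3 -> value=1 (bin 001); offset now 35 = byte 4 bit 3; 13 bits remain
Read 6: bits[35:37] width=2 -> value=0 (bin 00); offset now 37 = byte 4 bit 5; 11 bits remain

Answer: 4 5 0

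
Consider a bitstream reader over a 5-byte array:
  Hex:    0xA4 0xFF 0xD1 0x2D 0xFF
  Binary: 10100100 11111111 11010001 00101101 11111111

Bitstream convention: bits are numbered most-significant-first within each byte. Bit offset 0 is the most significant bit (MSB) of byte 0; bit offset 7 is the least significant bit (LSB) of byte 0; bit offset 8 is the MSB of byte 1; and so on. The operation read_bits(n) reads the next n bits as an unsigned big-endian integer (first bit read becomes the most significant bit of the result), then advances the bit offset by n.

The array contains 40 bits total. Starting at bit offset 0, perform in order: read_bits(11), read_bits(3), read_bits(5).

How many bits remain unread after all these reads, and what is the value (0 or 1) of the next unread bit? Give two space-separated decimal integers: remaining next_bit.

Answer: 21 1

Derivation:
Read 1: bits[0:11] width=11 -> value=1319 (bin 10100100111); offset now 11 = byte 1 bit 3; 29 bits remain
Read 2: bits[11:14] width=3 -> value=7 (bin 111); offset now 14 = byte 1 bit 6; 26 bits remain
Read 3: bits[14:19] width=5 -> value=30 (bin 11110); offset now 19 = byte 2 bit 3; 21 bits remain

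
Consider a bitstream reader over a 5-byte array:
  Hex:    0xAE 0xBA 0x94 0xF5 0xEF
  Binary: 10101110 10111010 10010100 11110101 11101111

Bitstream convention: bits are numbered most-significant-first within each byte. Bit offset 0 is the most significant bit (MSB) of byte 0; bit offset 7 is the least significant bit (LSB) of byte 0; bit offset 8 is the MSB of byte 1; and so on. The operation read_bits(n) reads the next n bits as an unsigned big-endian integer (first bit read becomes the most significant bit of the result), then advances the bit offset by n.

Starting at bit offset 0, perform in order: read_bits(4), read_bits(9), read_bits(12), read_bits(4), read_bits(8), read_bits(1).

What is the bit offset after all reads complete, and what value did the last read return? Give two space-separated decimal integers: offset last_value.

Answer: 38 1

Derivation:
Read 1: bits[0:4] width=4 -> value=10 (bin 1010); offset now 4 = byte 0 bit 4; 36 bits remain
Read 2: bits[4:13] width=9 -> value=471 (bin 111010111); offset now 13 = byte 1 bit 5; 27 bits remain
Read 3: bits[13:25] width=12 -> value=1321 (bin 010100101001); offset now 25 = byte 3 bit 1; 15 bits remain
Read 4: bits[25:29] width=4 -> value=14 (bin 1110); offset now 29 = byte 3 bit 5; 11 bits remain
Read 5: bits[29:37] width=8 -> value=189 (bin 10111101); offset now 37 = byte 4 bit 5; 3 bits remain
Read 6: bits[37:38] width=1 -> value=1 (bin 1); offset now 38 = byte 4 bit 6; 2 bits remain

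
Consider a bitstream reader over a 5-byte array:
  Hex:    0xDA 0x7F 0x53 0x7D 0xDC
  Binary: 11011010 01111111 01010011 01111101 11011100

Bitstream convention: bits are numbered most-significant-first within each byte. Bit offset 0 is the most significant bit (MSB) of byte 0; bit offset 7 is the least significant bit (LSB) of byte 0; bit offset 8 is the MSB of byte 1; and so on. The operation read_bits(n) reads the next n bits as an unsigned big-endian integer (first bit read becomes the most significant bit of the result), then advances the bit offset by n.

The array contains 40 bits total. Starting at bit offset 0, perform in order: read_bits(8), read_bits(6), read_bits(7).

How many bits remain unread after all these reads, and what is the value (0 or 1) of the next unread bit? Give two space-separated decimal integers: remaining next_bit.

Read 1: bits[0:8] width=8 -> value=218 (bin 11011010); offset now 8 = byte 1 bit 0; 32 bits remain
Read 2: bits[8:14] width=6 -> value=31 (bin 011111); offset now 14 = byte 1 bit 6; 26 bits remain
Read 3: bits[14:21] width=7 -> value=106 (bin 1101010); offset now 21 = byte 2 bit 5; 19 bits remain

Answer: 19 0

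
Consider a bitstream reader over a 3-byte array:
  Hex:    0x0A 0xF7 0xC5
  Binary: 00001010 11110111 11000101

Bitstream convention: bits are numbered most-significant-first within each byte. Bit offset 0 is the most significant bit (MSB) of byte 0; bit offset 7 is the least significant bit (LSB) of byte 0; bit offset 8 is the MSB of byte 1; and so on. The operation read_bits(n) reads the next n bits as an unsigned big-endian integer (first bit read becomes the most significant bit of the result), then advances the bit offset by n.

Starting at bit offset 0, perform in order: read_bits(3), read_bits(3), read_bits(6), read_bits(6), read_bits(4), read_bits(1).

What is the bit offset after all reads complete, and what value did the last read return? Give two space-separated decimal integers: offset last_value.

Answer: 23 0

Derivation:
Read 1: bits[0:3] width=3 -> value=0 (bin 000); offset now 3 = byte 0 bit 3; 21 bits remain
Read 2: bits[3:6] width=3 -> value=2 (bin 010); offset now 6 = byte 0 bit 6; 18 bits remain
Read 3: bits[6:12] width=6 -> value=47 (bin 101111); offset now 12 = byte 1 bit 4; 12 bits remain
Read 4: bits[12:18] width=6 -> value=31 (bin 011111); offset now 18 = byte 2 bit 2; 6 bits remain
Read 5: bits[18:22] width=4 -> value=1 (bin 0001); offset now 22 = byte 2 bit 6; 2 bits remain
Read 6: bits[22:23] width=1 -> value=0 (bin 0); offset now 23 = byte 2 bit 7; 1 bits remain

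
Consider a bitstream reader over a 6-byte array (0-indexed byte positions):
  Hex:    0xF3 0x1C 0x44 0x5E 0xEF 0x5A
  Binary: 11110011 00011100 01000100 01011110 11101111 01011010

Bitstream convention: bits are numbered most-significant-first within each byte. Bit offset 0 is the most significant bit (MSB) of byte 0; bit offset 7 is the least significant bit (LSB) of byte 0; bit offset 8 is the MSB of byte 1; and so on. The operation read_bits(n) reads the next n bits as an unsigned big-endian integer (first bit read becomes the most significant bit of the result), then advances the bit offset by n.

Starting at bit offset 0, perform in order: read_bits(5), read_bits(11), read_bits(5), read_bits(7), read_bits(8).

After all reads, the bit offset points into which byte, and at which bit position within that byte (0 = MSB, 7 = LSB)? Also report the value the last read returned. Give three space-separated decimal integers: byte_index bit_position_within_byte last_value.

Read 1: bits[0:5] width=5 -> value=30 (bin 11110); offset now 5 = byte 0 bit 5; 43 bits remain
Read 2: bits[5:16] width=11 -> value=796 (bin 01100011100); offset now 16 = byte 2 bit 0; 32 bits remain
Read 3: bits[16:21] width=5 -> value=8 (bin 01000); offset now 21 = byte 2 bit 5; 27 bits remain
Read 4: bits[21:28] width=7 -> value=69 (bin 1000101); offset now 28 = byte 3 bit 4; 20 bits remain
Read 5: bits[28:36] width=8 -> value=238 (bin 11101110); offset now 36 = byte 4 bit 4; 12 bits remain

Answer: 4 4 238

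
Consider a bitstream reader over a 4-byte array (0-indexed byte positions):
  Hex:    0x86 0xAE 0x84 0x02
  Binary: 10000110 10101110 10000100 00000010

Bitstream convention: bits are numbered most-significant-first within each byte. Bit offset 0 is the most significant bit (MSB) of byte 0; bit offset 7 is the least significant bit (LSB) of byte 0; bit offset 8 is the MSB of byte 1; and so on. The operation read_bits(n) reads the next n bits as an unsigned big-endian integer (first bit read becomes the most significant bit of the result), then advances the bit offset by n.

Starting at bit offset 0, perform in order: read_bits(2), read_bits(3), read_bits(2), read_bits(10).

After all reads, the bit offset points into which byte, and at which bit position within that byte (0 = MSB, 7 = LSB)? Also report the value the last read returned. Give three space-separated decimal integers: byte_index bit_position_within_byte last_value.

Answer: 2 1 349

Derivation:
Read 1: bits[0:2] width=2 -> value=2 (bin 10); offset now 2 = byte 0 bit 2; 30 bits remain
Read 2: bits[2:5] width=3 -> value=0 (bin 000); offset now 5 = byte 0 bit 5; 27 bits remain
Read 3: bits[5:7] width=2 -> value=3 (bin 11); offset now 7 = byte 0 bit 7; 25 bits remain
Read 4: bits[7:17] width=10 -> value=349 (bin 0101011101); offset now 17 = byte 2 bit 1; 15 bits remain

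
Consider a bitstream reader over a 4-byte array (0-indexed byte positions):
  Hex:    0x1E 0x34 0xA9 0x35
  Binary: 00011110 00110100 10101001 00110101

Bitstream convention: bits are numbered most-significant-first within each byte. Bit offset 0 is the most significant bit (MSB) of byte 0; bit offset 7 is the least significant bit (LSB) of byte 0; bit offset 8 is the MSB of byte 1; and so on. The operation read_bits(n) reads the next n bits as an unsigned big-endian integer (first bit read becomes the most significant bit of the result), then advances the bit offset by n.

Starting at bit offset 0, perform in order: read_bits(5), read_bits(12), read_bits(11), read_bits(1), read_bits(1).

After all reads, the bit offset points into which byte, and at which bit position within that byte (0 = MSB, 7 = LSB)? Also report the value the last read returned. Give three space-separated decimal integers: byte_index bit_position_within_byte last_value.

Answer: 3 6 1

Derivation:
Read 1: bits[0:5] width=5 -> value=3 (bin 00011); offset now 5 = byte 0 bit 5; 27 bits remain
Read 2: bits[5:17] width=12 -> value=3177 (bin 110001101001); offset now 17 = byte 2 bit 1; 15 bits remain
Read 3: bits[17:28] width=11 -> value=659 (bin 01010010011); offset now 28 = byte 3 bit 4; 4 bits remain
Read 4: bits[28:29] width=1 -> value=0 (bin 0); offset now 29 = byte 3 bit 5; 3 bits remain
Read 5: bits[29:30] width=1 -> value=1 (bin 1); offset now 30 = byte 3 bit 6; 2 bits remain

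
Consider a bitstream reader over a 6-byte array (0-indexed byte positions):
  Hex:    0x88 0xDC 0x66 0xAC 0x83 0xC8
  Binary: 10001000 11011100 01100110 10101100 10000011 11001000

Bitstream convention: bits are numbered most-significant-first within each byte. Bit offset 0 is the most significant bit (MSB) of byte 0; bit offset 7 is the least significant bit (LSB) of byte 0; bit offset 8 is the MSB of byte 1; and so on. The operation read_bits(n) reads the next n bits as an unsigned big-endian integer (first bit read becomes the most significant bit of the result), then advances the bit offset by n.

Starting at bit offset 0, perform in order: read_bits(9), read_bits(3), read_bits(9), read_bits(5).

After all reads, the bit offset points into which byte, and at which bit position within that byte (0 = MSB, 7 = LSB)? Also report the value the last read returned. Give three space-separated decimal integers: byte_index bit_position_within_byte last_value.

Answer: 3 2 26

Derivation:
Read 1: bits[0:9] width=9 -> value=273 (bin 100010001); offset now 9 = byte 1 bit 1; 39 bits remain
Read 2: bits[9:12] width=3 -> value=5 (bin 101); offset now 12 = byte 1 bit 4; 36 bits remain
Read 3: bits[12:21] width=9 -> value=396 (bin 110001100); offset now 21 = byte 2 bit 5; 27 bits remain
Read 4: bits[21:26] width=5 -> value=26 (bin 11010); offset now 26 = byte 3 bit 2; 22 bits remain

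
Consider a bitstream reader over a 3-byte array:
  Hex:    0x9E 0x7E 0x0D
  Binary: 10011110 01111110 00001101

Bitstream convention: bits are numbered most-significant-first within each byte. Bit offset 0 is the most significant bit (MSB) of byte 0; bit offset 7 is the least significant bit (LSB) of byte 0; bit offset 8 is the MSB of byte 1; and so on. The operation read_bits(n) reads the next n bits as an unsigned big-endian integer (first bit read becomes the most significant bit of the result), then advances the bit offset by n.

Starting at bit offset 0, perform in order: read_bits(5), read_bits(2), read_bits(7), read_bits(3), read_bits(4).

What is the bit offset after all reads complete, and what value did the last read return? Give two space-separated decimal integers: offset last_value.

Read 1: bits[0:5] width=5 -> value=19 (bin 10011); offset now 5 = byte 0 bit 5; 19 bits remain
Read 2: bits[5:7] width=2 -> value=3 (bin 11); offset now 7 = byte 0 bit 7; 17 bits remain
Read 3: bits[7:14] width=7 -> value=31 (bin 0011111); offset now 14 = byte 1 bit 6; 10 bits remain
Read 4: bits[14:17] width=3 -> value=4 (bin 100); offset now 17 = byte 2 bit 1; 7 bits remain
Read 5: bits[17:21] width=4 -> value=1 (bin 0001); offset now 21 = byte 2 bit 5; 3 bits remain

Answer: 21 1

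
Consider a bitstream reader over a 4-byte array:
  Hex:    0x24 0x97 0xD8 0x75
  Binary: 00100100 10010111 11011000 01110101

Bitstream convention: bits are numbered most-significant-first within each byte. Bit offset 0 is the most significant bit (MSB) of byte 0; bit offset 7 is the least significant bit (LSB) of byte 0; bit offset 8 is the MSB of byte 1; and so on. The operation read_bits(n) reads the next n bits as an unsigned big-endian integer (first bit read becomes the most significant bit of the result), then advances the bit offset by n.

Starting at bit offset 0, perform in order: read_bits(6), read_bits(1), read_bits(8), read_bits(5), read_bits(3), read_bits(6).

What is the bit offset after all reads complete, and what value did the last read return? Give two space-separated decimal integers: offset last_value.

Answer: 29 14

Derivation:
Read 1: bits[0:6] width=6 -> value=9 (bin 001001); offset now 6 = byte 0 bit 6; 26 bits remain
Read 2: bits[6:7] width=1 -> value=0 (bin 0); offset now 7 = byte 0 bit 7; 25 bits remain
Read 3: bits[7:15] width=8 -> value=75 (bin 01001011); offset now 15 = byte 1 bit 7; 17 bits remain
Read 4: bits[15:20] width=5 -> value=29 (bin 11101); offset now 20 = byte 2 bit 4; 12 bits remain
Read 5: bits[20:23] width=3 -> value=4 (bin 100); offset now 23 = byte 2 bit 7; 9 bits remain
Read 6: bits[23:29] width=6 -> value=14 (bin 001110); offset now 29 = byte 3 bit 5; 3 bits remain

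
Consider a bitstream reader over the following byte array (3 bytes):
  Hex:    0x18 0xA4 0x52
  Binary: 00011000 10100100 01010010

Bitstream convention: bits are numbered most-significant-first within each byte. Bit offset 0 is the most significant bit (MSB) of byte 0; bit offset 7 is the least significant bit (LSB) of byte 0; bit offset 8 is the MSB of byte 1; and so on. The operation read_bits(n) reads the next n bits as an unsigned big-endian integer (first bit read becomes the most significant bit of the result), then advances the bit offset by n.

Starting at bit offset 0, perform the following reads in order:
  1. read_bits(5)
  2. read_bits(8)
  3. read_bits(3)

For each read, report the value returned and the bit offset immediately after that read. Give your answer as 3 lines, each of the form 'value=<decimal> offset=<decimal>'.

Answer: value=3 offset=5
value=20 offset=13
value=4 offset=16

Derivation:
Read 1: bits[0:5] width=5 -> value=3 (bin 00011); offset now 5 = byte 0 bit 5; 19 bits remain
Read 2: bits[5:13] width=8 -> value=20 (bin 00010100); offset now 13 = byte 1 bit 5; 11 bits remain
Read 3: bits[13:16] width=3 -> value=4 (bin 100); offset now 16 = byte 2 bit 0; 8 bits remain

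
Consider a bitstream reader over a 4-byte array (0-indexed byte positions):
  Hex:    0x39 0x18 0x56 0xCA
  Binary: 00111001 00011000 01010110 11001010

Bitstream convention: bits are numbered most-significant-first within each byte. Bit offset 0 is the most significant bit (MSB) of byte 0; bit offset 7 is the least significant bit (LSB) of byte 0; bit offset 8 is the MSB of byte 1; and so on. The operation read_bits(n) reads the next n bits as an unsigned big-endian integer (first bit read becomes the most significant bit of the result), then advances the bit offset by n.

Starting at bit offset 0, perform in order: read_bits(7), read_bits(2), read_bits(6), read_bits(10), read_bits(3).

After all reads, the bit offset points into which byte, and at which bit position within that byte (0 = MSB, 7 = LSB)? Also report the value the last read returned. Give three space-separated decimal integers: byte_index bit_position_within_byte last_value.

Answer: 3 4 4

Derivation:
Read 1: bits[0:7] width=7 -> value=28 (bin 0011100); offset now 7 = byte 0 bit 7; 25 bits remain
Read 2: bits[7:9] width=2 -> value=2 (bin 10); offset now 9 = byte 1 bit 1; 23 bits remain
Read 3: bits[9:15] width=6 -> value=12 (bin 001100); offset now 15 = byte 1 bit 7; 17 bits remain
Read 4: bits[15:25] width=10 -> value=173 (bin 0010101101); offset now 25 = byte 3 bit 1; 7 bits remain
Read 5: bits[25:28] width=3 -> value=4 (bin 100); offset now 28 = byte 3 bit 4; 4 bits remain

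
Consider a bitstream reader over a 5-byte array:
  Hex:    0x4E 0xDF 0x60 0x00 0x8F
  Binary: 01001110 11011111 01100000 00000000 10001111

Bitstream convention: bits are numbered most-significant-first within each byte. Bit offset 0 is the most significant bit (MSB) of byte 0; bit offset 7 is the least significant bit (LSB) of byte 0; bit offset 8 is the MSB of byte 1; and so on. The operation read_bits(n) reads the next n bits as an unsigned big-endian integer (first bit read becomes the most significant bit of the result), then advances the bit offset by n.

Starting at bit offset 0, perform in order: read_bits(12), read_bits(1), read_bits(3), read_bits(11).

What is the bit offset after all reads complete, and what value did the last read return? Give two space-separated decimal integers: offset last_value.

Answer: 27 768

Derivation:
Read 1: bits[0:12] width=12 -> value=1261 (bin 010011101101); offset now 12 = byte 1 bit 4; 28 bits remain
Read 2: bits[12:13] width=1 -> value=1 (bin 1); offset now 13 = byte 1 bit 5; 27 bits remain
Read 3: bits[13:16] width=3 -> value=7 (bin 111); offset now 16 = byte 2 bit 0; 24 bits remain
Read 4: bits[16:27] width=11 -> value=768 (bin 01100000000); offset now 27 = byte 3 bit 3; 13 bits remain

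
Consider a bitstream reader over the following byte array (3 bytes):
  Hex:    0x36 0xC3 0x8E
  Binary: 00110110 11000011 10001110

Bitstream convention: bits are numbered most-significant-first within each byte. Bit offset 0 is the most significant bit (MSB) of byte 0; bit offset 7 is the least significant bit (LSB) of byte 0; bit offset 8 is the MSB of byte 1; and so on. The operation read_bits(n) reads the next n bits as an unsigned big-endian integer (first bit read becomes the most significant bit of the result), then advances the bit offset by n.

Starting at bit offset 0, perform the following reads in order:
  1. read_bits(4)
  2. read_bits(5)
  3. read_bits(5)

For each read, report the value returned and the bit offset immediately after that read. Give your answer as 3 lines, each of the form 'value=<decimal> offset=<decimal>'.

Answer: value=3 offset=4
value=13 offset=9
value=16 offset=14

Derivation:
Read 1: bits[0:4] width=4 -> value=3 (bin 0011); offset now 4 = byte 0 bit 4; 20 bits remain
Read 2: bits[4:9] width=5 -> value=13 (bin 01101); offset now 9 = byte 1 bit 1; 15 bits remain
Read 3: bits[9:14] width=5 -> value=16 (bin 10000); offset now 14 = byte 1 bit 6; 10 bits remain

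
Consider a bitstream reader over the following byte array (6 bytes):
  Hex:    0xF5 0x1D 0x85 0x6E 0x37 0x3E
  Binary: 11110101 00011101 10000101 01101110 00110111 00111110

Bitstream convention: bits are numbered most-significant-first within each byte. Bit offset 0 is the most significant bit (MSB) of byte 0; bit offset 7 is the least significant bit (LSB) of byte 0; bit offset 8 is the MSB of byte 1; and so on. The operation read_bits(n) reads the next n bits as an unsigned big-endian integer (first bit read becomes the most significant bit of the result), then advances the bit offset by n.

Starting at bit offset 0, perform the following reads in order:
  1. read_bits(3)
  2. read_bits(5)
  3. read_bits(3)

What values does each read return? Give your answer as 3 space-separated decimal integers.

Answer: 7 21 0

Derivation:
Read 1: bits[0:3] width=3 -> value=7 (bin 111); offset now 3 = byte 0 bit 3; 45 bits remain
Read 2: bits[3:8] width=5 -> value=21 (bin 10101); offset now 8 = byte 1 bit 0; 40 bits remain
Read 3: bits[8:11] width=3 -> value=0 (bin 000); offset now 11 = byte 1 bit 3; 37 bits remain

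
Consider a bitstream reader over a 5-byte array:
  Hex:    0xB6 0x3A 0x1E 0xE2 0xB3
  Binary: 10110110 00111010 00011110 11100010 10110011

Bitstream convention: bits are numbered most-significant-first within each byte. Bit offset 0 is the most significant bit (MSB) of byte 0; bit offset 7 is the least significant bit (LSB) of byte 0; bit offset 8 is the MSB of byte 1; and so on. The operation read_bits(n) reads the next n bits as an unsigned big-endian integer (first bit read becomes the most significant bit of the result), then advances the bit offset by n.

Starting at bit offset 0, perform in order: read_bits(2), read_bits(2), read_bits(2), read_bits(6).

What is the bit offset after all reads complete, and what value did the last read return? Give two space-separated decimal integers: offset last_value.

Answer: 12 35

Derivation:
Read 1: bits[0:2] width=2 -> value=2 (bin 10); offset now 2 = byte 0 bit 2; 38 bits remain
Read 2: bits[2:4] width=2 -> value=3 (bin 11); offset now 4 = byte 0 bit 4; 36 bits remain
Read 3: bits[4:6] width=2 -> value=1 (bin 01); offset now 6 = byte 0 bit 6; 34 bits remain
Read 4: bits[6:12] width=6 -> value=35 (bin 100011); offset now 12 = byte 1 bit 4; 28 bits remain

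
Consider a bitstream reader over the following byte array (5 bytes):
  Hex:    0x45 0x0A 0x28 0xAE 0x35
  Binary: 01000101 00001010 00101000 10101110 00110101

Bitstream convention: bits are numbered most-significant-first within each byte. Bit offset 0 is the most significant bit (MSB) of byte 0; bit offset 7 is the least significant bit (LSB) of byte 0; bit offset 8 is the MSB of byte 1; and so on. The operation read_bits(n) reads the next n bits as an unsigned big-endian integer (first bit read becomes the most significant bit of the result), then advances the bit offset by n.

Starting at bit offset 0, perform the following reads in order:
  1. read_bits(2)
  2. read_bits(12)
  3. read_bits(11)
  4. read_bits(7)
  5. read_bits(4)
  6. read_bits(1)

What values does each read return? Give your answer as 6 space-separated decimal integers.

Answer: 1 322 1105 46 3 0

Derivation:
Read 1: bits[0:2] width=2 -> value=1 (bin 01); offset now 2 = byte 0 bit 2; 38 bits remain
Read 2: bits[2:14] width=12 -> value=322 (bin 000101000010); offset now 14 = byte 1 bit 6; 26 bits remain
Read 3: bits[14:25] width=11 -> value=1105 (bin 10001010001); offset now 25 = byte 3 bit 1; 15 bits remain
Read 4: bits[25:32] width=7 -> value=46 (bin 0101110); offset now 32 = byte 4 bit 0; 8 bits remain
Read 5: bits[32:36] width=4 -> value=3 (bin 0011); offset now 36 = byte 4 bit 4; 4 bits remain
Read 6: bits[36:37] width=1 -> value=0 (bin 0); offset now 37 = byte 4 bit 5; 3 bits remain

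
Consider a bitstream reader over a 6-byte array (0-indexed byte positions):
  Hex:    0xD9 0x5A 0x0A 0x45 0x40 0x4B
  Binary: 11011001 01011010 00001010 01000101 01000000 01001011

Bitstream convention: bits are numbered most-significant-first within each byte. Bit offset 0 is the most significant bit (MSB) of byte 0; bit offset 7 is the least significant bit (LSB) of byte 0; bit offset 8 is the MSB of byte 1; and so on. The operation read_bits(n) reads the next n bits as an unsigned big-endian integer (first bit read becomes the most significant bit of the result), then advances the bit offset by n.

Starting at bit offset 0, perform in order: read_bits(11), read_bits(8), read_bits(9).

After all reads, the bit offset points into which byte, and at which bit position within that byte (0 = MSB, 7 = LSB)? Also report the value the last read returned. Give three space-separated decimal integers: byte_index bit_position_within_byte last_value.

Read 1: bits[0:11] width=11 -> value=1738 (bin 11011001010); offset now 11 = byte 1 bit 3; 37 bits remain
Read 2: bits[11:19] width=8 -> value=208 (bin 11010000); offset now 19 = byte 2 bit 3; 29 bits remain
Read 3: bits[19:28] width=9 -> value=164 (bin 010100100); offset now 28 = byte 3 bit 4; 20 bits remain

Answer: 3 4 164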